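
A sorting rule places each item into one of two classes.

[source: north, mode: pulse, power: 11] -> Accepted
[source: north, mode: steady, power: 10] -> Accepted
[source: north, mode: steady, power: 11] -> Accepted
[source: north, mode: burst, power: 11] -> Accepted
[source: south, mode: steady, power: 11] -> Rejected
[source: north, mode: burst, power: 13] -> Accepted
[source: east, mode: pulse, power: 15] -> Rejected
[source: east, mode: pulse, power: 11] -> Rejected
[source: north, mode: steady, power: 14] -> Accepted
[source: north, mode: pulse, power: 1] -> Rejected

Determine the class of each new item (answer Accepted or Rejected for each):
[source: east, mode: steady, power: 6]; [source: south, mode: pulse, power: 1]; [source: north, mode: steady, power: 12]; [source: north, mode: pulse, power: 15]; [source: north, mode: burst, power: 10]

Rejected, Rejected, Accepted, Accepted, Accepted

The pattern is that an item is 'Accepted' exactly when: source is north AND power ≥ 10.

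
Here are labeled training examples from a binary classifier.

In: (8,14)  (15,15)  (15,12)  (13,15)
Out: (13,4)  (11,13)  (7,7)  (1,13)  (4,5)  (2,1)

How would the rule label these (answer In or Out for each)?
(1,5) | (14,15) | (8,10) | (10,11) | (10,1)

Out, In, Out, Out, Out

The rule appears to be: max ≥ 14.
Out: (1,5), since max 5.
In: (14,15), since max 15.
Out: (8,10), since max 10.
Out: (10,11), since max 11.
Out: (10,1), since max 10.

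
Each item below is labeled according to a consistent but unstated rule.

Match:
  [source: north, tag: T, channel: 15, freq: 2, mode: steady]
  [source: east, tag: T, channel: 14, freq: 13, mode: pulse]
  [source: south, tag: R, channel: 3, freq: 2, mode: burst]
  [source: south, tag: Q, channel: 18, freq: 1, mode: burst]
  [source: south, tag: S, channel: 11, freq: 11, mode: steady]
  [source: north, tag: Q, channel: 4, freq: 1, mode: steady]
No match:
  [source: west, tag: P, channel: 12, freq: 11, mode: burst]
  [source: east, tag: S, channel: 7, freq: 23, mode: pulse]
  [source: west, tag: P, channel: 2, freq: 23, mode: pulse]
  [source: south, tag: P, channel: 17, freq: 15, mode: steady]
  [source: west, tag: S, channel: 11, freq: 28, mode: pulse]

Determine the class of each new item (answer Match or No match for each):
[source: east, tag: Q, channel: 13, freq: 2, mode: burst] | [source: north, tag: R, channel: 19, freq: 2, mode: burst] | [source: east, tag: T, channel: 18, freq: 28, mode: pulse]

Match, Match, No match

The common property of the 'Match' items is: freq ≤ 13 AND channel ≠ 12. No 'No match' item has it.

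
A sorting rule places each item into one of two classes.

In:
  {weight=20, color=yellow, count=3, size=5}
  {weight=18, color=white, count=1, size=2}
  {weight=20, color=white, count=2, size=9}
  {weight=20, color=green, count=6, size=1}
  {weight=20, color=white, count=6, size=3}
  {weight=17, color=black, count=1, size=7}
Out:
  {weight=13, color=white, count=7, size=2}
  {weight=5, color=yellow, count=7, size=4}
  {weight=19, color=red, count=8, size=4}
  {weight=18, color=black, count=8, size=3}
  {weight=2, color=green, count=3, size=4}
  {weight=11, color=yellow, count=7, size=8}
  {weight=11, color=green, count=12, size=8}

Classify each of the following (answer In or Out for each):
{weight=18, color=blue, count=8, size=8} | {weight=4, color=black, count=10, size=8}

A rule that fits every label: count ≤ 6 AND weight ≥ 5 — true of each 'In' example, false of each 'Out' one.

Out, Out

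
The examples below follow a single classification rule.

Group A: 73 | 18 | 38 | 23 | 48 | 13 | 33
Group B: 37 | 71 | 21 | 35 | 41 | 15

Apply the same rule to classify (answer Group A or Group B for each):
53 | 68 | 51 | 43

The common property of the 'Group A' items is: ≡ 3 (mod 5). No 'Group B' item has it.
53: 53 mod 5 = 3, qualifies → Group A. 68: 68 mod 5 = 3, qualifies → Group A. 51: 51 mod 5 = 1, does not fit → Group B. 43: 43 mod 5 = 3, qualifies → Group A.

Group A, Group A, Group B, Group A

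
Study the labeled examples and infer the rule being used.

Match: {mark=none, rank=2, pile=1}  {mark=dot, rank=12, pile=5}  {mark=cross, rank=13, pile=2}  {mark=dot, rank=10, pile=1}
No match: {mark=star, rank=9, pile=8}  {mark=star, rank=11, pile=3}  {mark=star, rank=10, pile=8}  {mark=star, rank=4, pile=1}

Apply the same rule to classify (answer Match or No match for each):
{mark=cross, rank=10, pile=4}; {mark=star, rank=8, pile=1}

Match, No match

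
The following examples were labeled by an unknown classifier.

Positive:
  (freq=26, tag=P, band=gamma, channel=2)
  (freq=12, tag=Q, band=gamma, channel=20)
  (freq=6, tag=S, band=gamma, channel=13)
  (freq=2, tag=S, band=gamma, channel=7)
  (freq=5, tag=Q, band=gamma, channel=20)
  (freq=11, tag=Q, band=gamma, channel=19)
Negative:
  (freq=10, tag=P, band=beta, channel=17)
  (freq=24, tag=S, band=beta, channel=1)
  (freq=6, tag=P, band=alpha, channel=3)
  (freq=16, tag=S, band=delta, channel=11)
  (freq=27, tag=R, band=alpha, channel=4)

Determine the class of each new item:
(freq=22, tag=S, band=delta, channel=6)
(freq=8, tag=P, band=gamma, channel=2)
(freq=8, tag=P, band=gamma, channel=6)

Negative, Positive, Positive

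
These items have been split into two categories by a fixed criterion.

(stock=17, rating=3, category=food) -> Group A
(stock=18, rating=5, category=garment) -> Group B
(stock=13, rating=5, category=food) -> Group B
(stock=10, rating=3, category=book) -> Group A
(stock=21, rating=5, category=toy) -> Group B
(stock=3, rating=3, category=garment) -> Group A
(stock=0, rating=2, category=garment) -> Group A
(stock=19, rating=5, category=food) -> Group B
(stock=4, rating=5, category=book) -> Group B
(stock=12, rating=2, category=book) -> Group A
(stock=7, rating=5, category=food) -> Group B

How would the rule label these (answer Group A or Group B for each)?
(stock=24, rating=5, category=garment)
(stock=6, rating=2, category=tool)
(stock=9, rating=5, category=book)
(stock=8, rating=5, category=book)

The distinguishing property — rating ≤ 3 — holds for all the 'Group A' cases and none of the 'Group B' cases.
(stock=24, rating=5, category=garment): rating = 5 — fails the rule, so Group B. (stock=6, rating=2, category=tool): rating = 2 — qualifies, so Group A. (stock=9, rating=5, category=book): rating = 5 — fails the rule, so Group B. (stock=8, rating=5, category=book): rating = 5 — fails the rule, so Group B.

Group B, Group A, Group B, Group B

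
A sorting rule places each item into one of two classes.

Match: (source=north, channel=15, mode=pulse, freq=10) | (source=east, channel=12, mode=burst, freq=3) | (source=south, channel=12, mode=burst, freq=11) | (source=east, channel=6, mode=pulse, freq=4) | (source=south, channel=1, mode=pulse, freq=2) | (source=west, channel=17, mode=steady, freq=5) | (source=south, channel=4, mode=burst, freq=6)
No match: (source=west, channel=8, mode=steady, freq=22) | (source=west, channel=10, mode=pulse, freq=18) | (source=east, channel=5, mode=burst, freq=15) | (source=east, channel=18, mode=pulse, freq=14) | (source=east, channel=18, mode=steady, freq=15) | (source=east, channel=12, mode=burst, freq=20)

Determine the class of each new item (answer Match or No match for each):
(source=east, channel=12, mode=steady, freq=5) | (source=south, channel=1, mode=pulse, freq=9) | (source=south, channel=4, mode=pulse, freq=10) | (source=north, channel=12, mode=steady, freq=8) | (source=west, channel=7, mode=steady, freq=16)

The classifier is using: freq ≤ 11.
(source=east, channel=12, mode=steady, freq=5): Match (freq = 5).
(source=south, channel=1, mode=pulse, freq=9): Match (freq = 9).
(source=south, channel=4, mode=pulse, freq=10): Match (freq = 10).
(source=north, channel=12, mode=steady, freq=8): Match (freq = 8).
(source=west, channel=7, mode=steady, freq=16): No match (freq = 16).

Match, Match, Match, Match, No match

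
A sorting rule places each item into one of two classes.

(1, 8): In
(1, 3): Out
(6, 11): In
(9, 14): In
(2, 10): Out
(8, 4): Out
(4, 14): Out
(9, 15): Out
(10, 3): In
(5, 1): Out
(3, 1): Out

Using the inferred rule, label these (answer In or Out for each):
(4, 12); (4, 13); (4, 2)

All 'In' examples share one property — sum is odd — and every 'Out' example lacks it.
(4, 12): Out (4+12 = 16).
(4, 13): In (4+13 = 17).
(4, 2): Out (4+2 = 6).

Out, In, Out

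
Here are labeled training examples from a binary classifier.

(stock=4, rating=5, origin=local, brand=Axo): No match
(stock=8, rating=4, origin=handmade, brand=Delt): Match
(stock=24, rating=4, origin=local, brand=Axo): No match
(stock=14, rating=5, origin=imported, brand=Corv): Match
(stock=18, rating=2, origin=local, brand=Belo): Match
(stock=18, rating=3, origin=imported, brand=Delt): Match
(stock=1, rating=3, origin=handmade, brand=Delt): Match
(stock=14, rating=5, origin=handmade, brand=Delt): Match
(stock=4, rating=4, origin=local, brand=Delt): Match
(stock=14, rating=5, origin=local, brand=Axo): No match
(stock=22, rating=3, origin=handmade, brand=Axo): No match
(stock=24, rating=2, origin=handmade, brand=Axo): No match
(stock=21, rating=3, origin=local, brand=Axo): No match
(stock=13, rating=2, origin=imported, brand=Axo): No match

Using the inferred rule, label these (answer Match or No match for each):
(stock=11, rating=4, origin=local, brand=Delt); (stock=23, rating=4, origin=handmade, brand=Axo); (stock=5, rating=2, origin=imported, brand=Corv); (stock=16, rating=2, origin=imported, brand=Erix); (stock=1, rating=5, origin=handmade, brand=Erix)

Match, No match, Match, Match, Match

All 'Match' examples share one property — brand is not Axo — and every 'No match' example lacks it.
(stock=11, rating=4, origin=local, brand=Delt): Match (brand is Delt).
(stock=23, rating=4, origin=handmade, brand=Axo): No match (brand is Axo).
(stock=5, rating=2, origin=imported, brand=Corv): Match (brand is Corv).
(stock=16, rating=2, origin=imported, brand=Erix): Match (brand is Erix).
(stock=1, rating=5, origin=handmade, brand=Erix): Match (brand is Erix).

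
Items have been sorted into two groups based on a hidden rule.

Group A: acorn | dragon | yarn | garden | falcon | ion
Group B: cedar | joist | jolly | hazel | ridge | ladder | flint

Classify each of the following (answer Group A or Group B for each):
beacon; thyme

The classifier is using: ends with 'n'.
beacon — ends with 'n', hence Group A. thyme — ends with 'e', hence Group B.

Group A, Group B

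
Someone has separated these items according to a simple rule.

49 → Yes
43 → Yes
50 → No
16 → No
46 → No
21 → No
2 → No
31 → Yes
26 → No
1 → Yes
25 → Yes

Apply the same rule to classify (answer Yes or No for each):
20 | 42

'Yes' ⟺ ≡ 1 (mod 6).

No, No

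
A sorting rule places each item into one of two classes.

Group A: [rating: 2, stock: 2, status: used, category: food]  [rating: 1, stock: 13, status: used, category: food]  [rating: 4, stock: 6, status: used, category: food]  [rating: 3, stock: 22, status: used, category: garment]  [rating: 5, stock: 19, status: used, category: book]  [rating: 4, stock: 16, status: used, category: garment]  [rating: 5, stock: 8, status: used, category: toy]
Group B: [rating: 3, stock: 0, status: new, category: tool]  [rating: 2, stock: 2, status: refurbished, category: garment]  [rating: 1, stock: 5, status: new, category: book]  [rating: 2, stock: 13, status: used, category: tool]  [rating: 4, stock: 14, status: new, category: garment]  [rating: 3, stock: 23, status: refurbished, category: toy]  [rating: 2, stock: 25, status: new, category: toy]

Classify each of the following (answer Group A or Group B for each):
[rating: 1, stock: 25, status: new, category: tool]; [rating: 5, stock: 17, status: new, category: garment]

Group B, Group B

Every 'Group A' example satisfies: category is not tool AND status is used. None of the 'Group B' examples do.
[rating: 1, stock: 25, status: new, category: tool]: category is tool, status is new, fails this test → Group B. [rating: 5, stock: 17, status: new, category: garment]: category is garment, status is new, fails this test → Group B.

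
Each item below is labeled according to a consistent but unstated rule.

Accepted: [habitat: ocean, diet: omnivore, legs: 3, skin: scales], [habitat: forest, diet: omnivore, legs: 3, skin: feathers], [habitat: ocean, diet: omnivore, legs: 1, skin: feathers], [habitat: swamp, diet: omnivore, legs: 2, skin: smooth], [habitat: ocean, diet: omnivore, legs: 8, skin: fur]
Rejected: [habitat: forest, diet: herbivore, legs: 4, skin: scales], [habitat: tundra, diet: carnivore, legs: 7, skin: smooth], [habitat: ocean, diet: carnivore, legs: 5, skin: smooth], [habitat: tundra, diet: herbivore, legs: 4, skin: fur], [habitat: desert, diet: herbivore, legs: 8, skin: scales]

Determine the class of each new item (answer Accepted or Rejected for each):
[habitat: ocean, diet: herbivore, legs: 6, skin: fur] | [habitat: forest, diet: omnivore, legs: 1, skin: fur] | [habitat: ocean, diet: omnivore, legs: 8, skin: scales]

The distinguishing property — diet is omnivore — holds for all the 'Accepted' cases and none of the 'Rejected' cases.

Rejected, Accepted, Accepted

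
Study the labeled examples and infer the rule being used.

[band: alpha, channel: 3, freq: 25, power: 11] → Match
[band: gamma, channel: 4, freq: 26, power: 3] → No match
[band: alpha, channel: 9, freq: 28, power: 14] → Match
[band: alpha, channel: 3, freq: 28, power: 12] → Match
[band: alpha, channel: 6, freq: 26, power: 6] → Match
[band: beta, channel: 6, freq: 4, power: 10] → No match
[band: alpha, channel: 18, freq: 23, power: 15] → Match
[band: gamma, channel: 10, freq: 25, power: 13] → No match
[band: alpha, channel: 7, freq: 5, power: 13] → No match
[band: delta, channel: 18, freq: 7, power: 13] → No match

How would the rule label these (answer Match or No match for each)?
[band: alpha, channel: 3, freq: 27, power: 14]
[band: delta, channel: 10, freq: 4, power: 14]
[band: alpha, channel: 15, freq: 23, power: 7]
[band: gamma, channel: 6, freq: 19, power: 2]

The rule appears to be: band is alpha AND freq ≥ 7.
[band: alpha, channel: 3, freq: 27, power: 14] — band is alpha, freq = 27, hence Match.
[band: delta, channel: 10, freq: 4, power: 14] — band is delta, freq = 4, hence No match.
[band: alpha, channel: 15, freq: 23, power: 7] — band is alpha, freq = 23, hence Match.
[band: gamma, channel: 6, freq: 19, power: 2] — band is gamma, freq = 19, hence No match.

Match, No match, Match, No match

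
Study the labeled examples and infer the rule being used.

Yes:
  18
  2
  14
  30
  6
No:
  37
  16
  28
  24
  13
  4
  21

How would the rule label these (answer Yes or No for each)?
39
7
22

No, No, Yes

The pattern is that an item is 'Yes' exactly when: ≡ 2 (mod 4).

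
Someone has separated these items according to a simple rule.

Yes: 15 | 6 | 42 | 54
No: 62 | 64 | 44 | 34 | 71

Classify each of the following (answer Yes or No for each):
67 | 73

'Yes' ⟺ multiple of 3.
67: 67 = 3·22 + 1 — does not fit, so No. 73: 73 = 3·24 + 1 — does not fit, so No.

No, No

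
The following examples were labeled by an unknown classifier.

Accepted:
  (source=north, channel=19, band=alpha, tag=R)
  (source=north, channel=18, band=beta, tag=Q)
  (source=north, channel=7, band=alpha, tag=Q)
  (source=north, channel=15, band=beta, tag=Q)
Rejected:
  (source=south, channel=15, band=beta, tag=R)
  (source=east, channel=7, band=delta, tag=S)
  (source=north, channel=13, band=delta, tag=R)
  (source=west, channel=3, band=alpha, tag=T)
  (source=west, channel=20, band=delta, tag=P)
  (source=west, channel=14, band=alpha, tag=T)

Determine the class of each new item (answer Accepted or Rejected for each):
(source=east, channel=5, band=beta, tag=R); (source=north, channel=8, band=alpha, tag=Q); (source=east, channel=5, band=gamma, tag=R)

Rejected, Accepted, Rejected

All 'Accepted' examples share one property — tag is Q OR channel = 19 — and every 'Rejected' example lacks it.
(source=east, channel=5, band=beta, tag=R): Rejected (tag is R, channel = 5).
(source=north, channel=8, band=alpha, tag=Q): Accepted (tag is Q, channel = 8).
(source=east, channel=5, band=gamma, tag=R): Rejected (tag is R, channel = 5).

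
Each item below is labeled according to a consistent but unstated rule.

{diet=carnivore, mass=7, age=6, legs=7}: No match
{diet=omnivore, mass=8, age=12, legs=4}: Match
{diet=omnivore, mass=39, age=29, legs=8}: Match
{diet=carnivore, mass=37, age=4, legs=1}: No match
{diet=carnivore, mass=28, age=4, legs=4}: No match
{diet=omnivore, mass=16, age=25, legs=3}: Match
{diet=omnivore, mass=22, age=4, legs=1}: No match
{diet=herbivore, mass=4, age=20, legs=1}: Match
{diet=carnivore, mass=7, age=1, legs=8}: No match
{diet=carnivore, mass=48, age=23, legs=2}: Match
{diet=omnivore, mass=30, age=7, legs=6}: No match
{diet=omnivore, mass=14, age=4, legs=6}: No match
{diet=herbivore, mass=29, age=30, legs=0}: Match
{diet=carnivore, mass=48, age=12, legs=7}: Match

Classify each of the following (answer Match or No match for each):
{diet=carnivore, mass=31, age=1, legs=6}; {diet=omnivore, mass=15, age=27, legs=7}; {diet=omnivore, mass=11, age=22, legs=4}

No match, Match, Match

The simplest hypothesis consistent with all the labels is: age ≥ 12.
{diet=carnivore, mass=31, age=1, legs=6} → age = 1 → No match.
{diet=omnivore, mass=15, age=27, legs=7} → age = 27 → Match.
{diet=omnivore, mass=11, age=22, legs=4} → age = 22 → Match.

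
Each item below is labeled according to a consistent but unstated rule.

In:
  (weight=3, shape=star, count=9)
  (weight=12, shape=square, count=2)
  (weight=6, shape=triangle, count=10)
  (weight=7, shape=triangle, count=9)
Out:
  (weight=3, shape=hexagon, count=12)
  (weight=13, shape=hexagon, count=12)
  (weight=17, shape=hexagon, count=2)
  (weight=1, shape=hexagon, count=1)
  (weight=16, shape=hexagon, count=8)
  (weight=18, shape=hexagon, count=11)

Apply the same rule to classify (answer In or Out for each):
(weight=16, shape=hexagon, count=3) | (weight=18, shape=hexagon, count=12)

The distinguishing property — shape is not hexagon — holds for all the 'In' cases and none of the 'Out' cases.
(weight=16, shape=hexagon, count=3) — shape is hexagon, hence Out. (weight=18, shape=hexagon, count=12) — shape is hexagon, hence Out.

Out, Out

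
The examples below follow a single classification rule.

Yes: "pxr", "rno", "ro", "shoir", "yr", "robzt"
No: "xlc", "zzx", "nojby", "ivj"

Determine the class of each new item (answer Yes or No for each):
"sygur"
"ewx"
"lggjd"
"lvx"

Yes, No, No, No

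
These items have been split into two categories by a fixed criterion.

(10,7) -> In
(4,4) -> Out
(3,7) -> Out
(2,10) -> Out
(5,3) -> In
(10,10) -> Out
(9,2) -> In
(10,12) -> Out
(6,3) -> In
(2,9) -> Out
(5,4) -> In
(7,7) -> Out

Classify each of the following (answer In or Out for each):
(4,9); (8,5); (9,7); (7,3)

Out, In, In, In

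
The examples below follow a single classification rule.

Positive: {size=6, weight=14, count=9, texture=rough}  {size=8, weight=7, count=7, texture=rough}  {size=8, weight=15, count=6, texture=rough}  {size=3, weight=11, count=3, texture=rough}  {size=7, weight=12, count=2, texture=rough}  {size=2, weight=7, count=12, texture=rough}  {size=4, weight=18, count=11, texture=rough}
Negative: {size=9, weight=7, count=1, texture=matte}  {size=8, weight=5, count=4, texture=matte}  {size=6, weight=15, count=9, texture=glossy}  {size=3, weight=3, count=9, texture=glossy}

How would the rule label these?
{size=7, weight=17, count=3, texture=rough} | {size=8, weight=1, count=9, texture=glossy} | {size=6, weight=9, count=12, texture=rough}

Looking at the examples, the only property every 'Positive' case has and every 'Negative' case lacks is: texture is rough.
{size=7, weight=17, count=3, texture=rough}: texture is rough — fits, so Positive.
{size=8, weight=1, count=9, texture=glossy}: texture is glossy — doesn't qualify, so Negative.
{size=6, weight=9, count=12, texture=rough}: texture is rough — fits, so Positive.

Positive, Negative, Positive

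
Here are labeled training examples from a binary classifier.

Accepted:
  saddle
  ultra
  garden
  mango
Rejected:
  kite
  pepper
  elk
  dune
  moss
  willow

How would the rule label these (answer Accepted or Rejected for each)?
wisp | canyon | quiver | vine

Rejected, Accepted, Rejected, Rejected

Comparing the two groups points to one rule — contains 'a'.
wisp: no 'a', doesn't match → Rejected. canyon: has 'a', passes → Accepted. quiver: no 'a', doesn't match → Rejected. vine: no 'a', doesn't match → Rejected.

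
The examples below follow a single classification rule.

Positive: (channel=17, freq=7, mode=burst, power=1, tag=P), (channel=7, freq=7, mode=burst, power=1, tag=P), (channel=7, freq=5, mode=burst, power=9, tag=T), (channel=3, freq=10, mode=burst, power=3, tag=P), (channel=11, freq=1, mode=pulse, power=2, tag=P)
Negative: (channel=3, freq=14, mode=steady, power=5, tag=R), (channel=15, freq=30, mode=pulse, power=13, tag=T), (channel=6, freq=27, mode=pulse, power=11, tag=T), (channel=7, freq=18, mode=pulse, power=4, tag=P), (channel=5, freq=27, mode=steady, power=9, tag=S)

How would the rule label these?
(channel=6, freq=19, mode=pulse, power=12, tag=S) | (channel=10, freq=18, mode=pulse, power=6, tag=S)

Negative, Negative

One predicate separates the groups cleanly: freq ≤ 10.
(channel=6, freq=19, mode=pulse, power=12, tag=S): Negative (freq = 19). (channel=10, freq=18, mode=pulse, power=6, tag=S): Negative (freq = 18).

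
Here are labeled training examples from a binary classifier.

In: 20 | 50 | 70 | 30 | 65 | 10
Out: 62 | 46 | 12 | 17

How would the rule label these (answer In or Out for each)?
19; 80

Out, In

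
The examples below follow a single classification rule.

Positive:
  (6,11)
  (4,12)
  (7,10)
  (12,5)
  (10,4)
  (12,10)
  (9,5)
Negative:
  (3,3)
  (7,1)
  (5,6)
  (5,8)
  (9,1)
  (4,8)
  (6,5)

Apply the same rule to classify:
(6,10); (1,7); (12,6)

One predicate separates the groups cleanly: sum ≥ 14.

Positive, Negative, Positive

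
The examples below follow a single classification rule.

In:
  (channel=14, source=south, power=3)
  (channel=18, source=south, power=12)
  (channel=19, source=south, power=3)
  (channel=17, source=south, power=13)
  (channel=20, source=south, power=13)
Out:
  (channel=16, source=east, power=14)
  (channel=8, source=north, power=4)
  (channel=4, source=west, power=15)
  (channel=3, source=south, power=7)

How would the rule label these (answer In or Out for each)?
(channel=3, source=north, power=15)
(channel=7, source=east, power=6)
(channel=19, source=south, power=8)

The simplest hypothesis consistent with all the labels is: source is south AND channel ≥ 4.

Out, Out, In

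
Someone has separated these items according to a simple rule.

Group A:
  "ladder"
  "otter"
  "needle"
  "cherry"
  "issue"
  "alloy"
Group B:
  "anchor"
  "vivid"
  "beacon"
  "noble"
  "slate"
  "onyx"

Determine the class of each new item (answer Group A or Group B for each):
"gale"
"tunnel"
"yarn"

A rule that fits every label: has a double letter — true of each 'Group A' example, false of each 'Group B' one.
"gale": no doubled letter — doesn't match, so Group B. "tunnel": 'nn' doubled — matches, so Group A. "yarn": no doubled letter — doesn't match, so Group B.

Group B, Group A, Group B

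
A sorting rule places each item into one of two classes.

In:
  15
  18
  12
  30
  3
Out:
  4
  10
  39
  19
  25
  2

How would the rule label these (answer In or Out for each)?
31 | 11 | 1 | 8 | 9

The rule appears to be: multiple of 3 AND at most 30.
31: Out (31 = 3·10 + 1, 31 > 30). 11: Out (11 = 3·3 + 2, 11 ≤ 30). 1: Out (1 = 3·0 + 1, 1 ≤ 30). 8: Out (8 = 3·2 + 2, 8 ≤ 30). 9: In (9 = 3·3, 9 ≤ 30).

Out, Out, Out, Out, In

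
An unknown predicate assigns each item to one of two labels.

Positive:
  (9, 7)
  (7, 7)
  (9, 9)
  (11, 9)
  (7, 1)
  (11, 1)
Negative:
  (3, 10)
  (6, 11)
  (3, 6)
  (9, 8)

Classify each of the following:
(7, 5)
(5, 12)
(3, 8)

The distinguishing property — sum is even — holds for all the 'Positive' cases and none of the 'Negative' cases.
Positive: (7, 5), since 7+5 = 12.
Negative: (5, 12), since 5+12 = 17.
Negative: (3, 8), since 3+8 = 11.

Positive, Negative, Negative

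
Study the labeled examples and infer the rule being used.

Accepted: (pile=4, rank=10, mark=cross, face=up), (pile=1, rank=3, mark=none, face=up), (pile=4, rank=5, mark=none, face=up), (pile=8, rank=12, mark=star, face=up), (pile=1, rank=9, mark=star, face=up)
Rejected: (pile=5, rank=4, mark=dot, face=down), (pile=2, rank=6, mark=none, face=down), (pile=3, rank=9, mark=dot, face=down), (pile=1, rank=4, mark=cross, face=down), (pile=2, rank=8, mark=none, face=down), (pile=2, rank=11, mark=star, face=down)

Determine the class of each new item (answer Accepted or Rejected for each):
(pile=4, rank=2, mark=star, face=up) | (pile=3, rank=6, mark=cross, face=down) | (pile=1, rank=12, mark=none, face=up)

The classifier is using: face is up.
(pile=4, rank=2, mark=star, face=up): face is up, satisfies this → Accepted. (pile=3, rank=6, mark=cross, face=down): face is down, does not pass → Rejected. (pile=1, rank=12, mark=none, face=up): face is up, satisfies this → Accepted.

Accepted, Rejected, Accepted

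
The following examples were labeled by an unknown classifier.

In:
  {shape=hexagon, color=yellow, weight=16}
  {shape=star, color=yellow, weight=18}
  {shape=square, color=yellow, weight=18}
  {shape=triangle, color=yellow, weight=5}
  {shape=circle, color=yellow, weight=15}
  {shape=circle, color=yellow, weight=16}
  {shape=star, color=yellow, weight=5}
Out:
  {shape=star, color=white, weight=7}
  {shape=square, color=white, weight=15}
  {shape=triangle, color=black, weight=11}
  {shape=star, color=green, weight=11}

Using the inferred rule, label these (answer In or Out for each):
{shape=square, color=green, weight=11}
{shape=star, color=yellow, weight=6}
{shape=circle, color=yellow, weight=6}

Out, In, In

Checking candidate rules against both groups, what survives is: color is yellow.
{shape=square, color=green, weight=11} — color is green, hence Out. {shape=star, color=yellow, weight=6} — color is yellow, hence In. {shape=circle, color=yellow, weight=6} — color is yellow, hence In.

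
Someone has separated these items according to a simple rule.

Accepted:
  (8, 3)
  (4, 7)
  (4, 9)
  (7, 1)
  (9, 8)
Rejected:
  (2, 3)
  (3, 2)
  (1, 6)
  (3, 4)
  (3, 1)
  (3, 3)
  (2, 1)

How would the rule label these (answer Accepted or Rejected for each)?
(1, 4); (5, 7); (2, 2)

Rule: sum ≥ 8. This holds for each 'Accepted' example and fails for each 'Rejected' one.
(1, 4): Rejected (1+4 = 5). (5, 7): Accepted (5+7 = 12). (2, 2): Rejected (2+2 = 4).

Rejected, Accepted, Rejected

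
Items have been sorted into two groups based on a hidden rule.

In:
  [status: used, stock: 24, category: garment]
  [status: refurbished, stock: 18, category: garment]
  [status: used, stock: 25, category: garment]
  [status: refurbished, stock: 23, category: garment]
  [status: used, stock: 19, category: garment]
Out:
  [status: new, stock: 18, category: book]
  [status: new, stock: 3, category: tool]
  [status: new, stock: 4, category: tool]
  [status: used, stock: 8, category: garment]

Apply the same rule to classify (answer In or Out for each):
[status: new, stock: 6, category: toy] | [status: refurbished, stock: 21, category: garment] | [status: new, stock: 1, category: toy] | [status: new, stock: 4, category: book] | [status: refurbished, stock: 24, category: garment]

One predicate separates the groups cleanly: category is garment AND stock ≥ 18.
[status: new, stock: 6, category: toy]: category is toy, stock = 6 — fails the rule, so Out. [status: refurbished, stock: 21, category: garment]: category is garment, stock = 21 — fits, so In. [status: new, stock: 1, category: toy]: category is toy, stock = 1 — fails the rule, so Out. [status: new, stock: 4, category: book]: category is book, stock = 4 — fails the rule, so Out. [status: refurbished, stock: 24, category: garment]: category is garment, stock = 24 — fits, so In.

Out, In, Out, Out, In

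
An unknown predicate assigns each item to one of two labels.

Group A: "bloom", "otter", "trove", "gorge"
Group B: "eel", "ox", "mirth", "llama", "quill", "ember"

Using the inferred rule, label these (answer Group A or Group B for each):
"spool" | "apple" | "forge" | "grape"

Group A, Group B, Group A, Group B

The rule appears to be: odd length AND contains 'o'.
"spool": Group A (length 5, has 'o').
"apple": Group B (length 5, no 'o').
"forge": Group A (length 5, has 'o').
"grape": Group B (length 5, no 'o').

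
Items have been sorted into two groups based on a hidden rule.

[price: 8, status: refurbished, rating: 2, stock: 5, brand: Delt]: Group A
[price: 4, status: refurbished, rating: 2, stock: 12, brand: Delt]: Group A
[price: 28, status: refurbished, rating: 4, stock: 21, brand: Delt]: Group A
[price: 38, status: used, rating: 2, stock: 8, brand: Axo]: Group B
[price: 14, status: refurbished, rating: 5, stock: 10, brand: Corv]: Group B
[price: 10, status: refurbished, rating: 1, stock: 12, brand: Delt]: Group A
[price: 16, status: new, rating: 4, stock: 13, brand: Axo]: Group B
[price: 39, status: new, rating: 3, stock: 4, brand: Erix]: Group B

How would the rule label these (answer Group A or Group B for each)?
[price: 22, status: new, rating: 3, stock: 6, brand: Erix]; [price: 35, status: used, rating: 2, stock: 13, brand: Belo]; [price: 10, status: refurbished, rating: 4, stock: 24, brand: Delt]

Group B, Group B, Group A

Comparing the two groups points to one rule — brand is Delt.
[price: 22, status: new, rating: 3, stock: 6, brand: Erix]: Group B (brand is Erix). [price: 35, status: used, rating: 2, stock: 13, brand: Belo]: Group B (brand is Belo). [price: 10, status: refurbished, rating: 4, stock: 24, brand: Delt]: Group A (brand is Delt).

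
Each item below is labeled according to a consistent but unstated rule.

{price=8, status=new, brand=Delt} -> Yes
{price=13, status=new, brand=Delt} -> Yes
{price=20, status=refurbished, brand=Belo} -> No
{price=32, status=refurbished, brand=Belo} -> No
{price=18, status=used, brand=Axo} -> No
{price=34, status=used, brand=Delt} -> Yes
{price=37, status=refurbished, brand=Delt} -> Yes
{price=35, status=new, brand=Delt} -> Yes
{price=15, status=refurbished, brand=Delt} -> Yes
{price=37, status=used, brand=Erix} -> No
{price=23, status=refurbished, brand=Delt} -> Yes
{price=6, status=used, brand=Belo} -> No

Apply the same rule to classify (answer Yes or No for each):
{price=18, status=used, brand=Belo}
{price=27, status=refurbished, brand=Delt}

Comparing the two groups points to one rule — brand is Delt.
{price=18, status=used, brand=Belo}: brand is Belo, doesn't match → No.
{price=27, status=refurbished, brand=Delt}: brand is Delt, has this property → Yes.

No, Yes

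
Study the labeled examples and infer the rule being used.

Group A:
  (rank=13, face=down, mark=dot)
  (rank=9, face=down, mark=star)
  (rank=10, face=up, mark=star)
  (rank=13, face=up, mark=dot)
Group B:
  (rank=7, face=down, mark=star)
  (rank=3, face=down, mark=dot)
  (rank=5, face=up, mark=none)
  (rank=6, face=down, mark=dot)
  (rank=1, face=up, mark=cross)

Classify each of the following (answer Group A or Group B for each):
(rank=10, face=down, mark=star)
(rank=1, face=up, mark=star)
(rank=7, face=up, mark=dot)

Group A, Group B, Group B

Rule: rank ≥ 9. This holds for each 'Group A' example and fails for each 'Group B' one.
(rank=10, face=down, mark=star) — rank = 10, hence Group A.
(rank=1, face=up, mark=star) — rank = 1, hence Group B.
(rank=7, face=up, mark=dot) — rank = 7, hence Group B.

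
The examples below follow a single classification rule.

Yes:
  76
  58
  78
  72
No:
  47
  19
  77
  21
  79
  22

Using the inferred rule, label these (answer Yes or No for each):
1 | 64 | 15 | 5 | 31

A rule that fits every label: even AND at least 47 — true of each 'Yes' example, false of each 'No' one.
1: 1 is odd, 1 < 47, fails the rule → No.
64: 64 is even, 64 ≥ 47, passes → Yes.
15: 15 is odd, 15 < 47, fails the rule → No.
5: 5 is odd, 5 < 47, fails the rule → No.
31: 31 is odd, 31 < 47, fails the rule → No.

No, Yes, No, No, No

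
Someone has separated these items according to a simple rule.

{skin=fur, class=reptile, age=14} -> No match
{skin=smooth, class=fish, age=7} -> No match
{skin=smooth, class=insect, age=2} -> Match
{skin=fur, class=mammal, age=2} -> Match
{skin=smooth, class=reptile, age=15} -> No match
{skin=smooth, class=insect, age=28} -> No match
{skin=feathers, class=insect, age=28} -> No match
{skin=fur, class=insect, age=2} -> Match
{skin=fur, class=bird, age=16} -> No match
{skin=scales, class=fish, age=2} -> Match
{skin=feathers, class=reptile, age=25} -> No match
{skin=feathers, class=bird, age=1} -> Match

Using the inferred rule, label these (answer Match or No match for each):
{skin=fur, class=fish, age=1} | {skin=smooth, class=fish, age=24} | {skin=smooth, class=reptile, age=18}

Match, No match, No match

All 'Match' examples share one property — age ≤ 2 — and every 'No match' example lacks it.
Match: {skin=fur, class=fish, age=1}, since age = 1.
No match: {skin=smooth, class=fish, age=24}, since age = 24.
No match: {skin=smooth, class=reptile, age=18}, since age = 18.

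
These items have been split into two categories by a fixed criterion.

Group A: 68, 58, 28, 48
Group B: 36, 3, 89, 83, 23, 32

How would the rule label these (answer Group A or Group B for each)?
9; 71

Group B, Group B

Comparing the two groups points to one rule — ends in digit 8.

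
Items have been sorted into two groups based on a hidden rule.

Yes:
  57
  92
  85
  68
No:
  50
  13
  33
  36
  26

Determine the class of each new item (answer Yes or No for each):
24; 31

No, No

The rule appears to be: at least 57.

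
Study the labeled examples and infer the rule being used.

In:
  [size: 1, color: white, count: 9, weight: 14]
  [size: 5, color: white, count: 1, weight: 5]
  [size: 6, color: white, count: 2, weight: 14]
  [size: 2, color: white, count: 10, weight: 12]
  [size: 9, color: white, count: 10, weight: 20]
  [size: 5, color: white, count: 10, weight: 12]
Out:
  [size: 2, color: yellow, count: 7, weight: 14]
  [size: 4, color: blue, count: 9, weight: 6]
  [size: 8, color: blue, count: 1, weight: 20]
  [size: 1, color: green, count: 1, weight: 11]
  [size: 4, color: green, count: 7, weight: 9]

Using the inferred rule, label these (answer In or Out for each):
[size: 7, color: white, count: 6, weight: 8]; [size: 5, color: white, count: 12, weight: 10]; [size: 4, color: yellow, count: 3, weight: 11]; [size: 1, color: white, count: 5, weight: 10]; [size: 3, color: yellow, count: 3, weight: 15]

In, In, Out, In, Out

Comparing the two groups points to one rule — color is white.
[size: 7, color: white, count: 6, weight: 8]: color is white — fits, so In.
[size: 5, color: white, count: 12, weight: 10]: color is white — fits, so In.
[size: 4, color: yellow, count: 3, weight: 11]: color is yellow — does not pass, so Out.
[size: 1, color: white, count: 5, weight: 10]: color is white — fits, so In.
[size: 3, color: yellow, count: 3, weight: 15]: color is yellow — does not pass, so Out.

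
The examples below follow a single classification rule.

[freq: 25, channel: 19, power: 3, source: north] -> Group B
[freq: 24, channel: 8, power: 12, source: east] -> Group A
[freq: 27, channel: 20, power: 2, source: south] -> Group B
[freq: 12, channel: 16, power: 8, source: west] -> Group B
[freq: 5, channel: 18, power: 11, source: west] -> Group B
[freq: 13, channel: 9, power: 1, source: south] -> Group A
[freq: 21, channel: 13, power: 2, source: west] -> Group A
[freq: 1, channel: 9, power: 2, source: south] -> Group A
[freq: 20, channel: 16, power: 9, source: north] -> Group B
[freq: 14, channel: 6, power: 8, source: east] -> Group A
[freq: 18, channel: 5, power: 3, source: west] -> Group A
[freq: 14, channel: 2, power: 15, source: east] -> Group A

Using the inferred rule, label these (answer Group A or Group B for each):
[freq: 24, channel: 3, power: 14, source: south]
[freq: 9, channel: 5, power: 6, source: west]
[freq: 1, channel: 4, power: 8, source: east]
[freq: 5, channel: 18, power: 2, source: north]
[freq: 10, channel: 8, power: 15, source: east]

Group A, Group A, Group A, Group B, Group A

The pattern is that an item is 'Group A' exactly when: channel ≤ 13.
Group A: [freq: 24, channel: 3, power: 14, source: south], since channel = 3.
Group A: [freq: 9, channel: 5, power: 6, source: west], since channel = 5.
Group A: [freq: 1, channel: 4, power: 8, source: east], since channel = 4.
Group B: [freq: 5, channel: 18, power: 2, source: north], since channel = 18.
Group A: [freq: 10, channel: 8, power: 15, source: east], since channel = 8.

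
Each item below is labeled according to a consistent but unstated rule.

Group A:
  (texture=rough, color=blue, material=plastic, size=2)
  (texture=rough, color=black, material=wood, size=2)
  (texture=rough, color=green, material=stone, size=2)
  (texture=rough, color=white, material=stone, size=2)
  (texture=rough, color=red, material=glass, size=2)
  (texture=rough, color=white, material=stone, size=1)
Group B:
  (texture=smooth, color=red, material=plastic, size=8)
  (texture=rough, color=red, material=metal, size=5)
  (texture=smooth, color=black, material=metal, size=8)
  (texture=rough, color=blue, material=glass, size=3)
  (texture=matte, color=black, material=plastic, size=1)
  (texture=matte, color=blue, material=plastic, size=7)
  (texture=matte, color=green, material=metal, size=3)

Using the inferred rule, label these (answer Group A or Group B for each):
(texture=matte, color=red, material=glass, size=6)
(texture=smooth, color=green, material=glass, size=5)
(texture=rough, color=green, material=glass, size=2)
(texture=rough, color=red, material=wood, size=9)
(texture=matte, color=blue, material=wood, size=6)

Group B, Group B, Group A, Group B, Group B

A rule that fits every label: texture is rough AND size ≤ 2 — true of each 'Group A' example, false of each 'Group B' one.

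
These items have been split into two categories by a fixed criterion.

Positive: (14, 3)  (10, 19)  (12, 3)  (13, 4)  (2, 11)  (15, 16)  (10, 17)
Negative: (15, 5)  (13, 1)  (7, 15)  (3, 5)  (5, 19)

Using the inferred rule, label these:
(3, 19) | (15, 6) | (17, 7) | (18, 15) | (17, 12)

One predicate separates the groups cleanly: sum is odd.
(3, 19) — 3+19 = 22, hence Negative. (15, 6) — 15+6 = 21, hence Positive. (17, 7) — 17+7 = 24, hence Negative. (18, 15) — 18+15 = 33, hence Positive. (17, 12) — 17+12 = 29, hence Positive.

Negative, Positive, Negative, Positive, Positive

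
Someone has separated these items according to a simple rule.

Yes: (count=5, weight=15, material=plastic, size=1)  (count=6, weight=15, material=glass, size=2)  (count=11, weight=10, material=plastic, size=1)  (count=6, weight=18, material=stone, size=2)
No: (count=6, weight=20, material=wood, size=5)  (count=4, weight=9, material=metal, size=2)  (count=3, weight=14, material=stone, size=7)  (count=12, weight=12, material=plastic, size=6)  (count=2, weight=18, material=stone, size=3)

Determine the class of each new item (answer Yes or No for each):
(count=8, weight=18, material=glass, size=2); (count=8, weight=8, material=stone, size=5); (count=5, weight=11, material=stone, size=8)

Every 'Yes' example satisfies: count ≥ 5 AND size ≤ 2. None of the 'No' examples do.
(count=8, weight=18, material=glass, size=2): Yes (count = 8, size = 2).
(count=8, weight=8, material=stone, size=5): No (count = 8, size = 5).
(count=5, weight=11, material=stone, size=8): No (count = 5, size = 8).

Yes, No, No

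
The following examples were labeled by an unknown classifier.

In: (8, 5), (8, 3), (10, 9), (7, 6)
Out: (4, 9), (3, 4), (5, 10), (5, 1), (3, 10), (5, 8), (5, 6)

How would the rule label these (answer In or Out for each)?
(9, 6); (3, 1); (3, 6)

In, Out, Out

The simplest hypothesis consistent with all the labels is: first ≥ 6.
(9, 6) — first 9, hence In.
(3, 1) — first 3, hence Out.
(3, 6) — first 3, hence Out.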